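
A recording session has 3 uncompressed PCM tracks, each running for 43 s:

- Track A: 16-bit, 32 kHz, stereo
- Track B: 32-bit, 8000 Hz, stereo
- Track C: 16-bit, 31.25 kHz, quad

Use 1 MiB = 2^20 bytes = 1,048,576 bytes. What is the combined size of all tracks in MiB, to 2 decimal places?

18.13 MiB

Track A: 32,000 × 43 × 2 × 2 = 5,504,000 bytes.
Track B: 8,000 × 43 × 4 × 2 = 2,752,000 bytes.
Track C: 31,250 × 43 × 2 × 4 = 10,750,000 bytes.
Total = 19,006,000 bytes = 18.13 MiB.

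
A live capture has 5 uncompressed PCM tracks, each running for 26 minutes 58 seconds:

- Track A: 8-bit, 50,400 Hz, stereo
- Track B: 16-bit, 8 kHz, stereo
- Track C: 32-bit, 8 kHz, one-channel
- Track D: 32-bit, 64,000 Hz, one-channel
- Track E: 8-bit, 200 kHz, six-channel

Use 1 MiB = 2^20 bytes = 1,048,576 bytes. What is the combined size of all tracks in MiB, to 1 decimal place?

2501.0 MiB

26 minutes 58 seconds = 1,618 s.
Track A: 50,400 × 1,618 × 1 × 2 = 163,094,400 bytes.
Track B: 8,000 × 1,618 × 2 × 2 = 51,776,000 bytes.
Track C: 8,000 × 1,618 × 4 × 1 = 51,776,000 bytes.
Track D: 64,000 × 1,618 × 4 × 1 = 414,208,000 bytes.
Track E: 200,000 × 1,618 × 1 × 6 = 1,941,600,000 bytes.
Total = 2,622,454,400 bytes = 2501.0 MiB.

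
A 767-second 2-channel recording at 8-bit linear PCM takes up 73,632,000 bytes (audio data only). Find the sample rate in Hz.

Bytes = sample_rate × seconds × bytes_per_sample × channels.
sample_rate = 73,632,000 / (767 × 1 × 2) = 73,632,000 / 1,534 = 48,000 Hz.

48,000 Hz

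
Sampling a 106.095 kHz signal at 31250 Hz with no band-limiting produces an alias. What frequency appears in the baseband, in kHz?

12.345 kHz

Nyquist = 31,250/2 = 15,625 Hz; 106,095 Hz exceeds it.
Alias = |106,095 − 3×31,250| = |106,095 − 93,750| = 12,345 Hz = 12.345 kHz.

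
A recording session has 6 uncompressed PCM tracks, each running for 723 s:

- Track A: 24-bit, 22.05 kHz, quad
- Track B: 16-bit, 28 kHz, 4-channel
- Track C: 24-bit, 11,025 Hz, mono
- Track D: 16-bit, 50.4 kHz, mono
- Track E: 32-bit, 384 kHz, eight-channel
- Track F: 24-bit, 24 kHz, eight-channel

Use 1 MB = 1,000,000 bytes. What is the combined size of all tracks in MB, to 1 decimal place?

Track A: 22,050 × 723 × 3 × 4 = 191,305,800 bytes.
Track B: 28,000 × 723 × 2 × 4 = 161,952,000 bytes.
Track C: 11,025 × 723 × 3 × 1 = 23,913,225 bytes.
Track D: 50,400 × 723 × 2 × 1 = 72,878,400 bytes.
Track E: 384,000 × 723 × 4 × 8 = 8,884,224,000 bytes.
Track F: 24,000 × 723 × 3 × 8 = 416,448,000 bytes.
Total = 9,750,721,425 bytes = 9750.7 MB.

9750.7 MB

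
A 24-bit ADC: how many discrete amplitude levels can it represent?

2^24 = 16,777,216.

16,777,216 levels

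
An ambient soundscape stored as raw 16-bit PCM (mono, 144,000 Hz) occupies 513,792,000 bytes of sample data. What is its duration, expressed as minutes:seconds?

Byte rate = 144,000 × 2 × 1 = 288,000 bytes/s.
Duration = 513,792,000 / 288,000 = 1,784 s.
1,784 s = 29:44.

29:44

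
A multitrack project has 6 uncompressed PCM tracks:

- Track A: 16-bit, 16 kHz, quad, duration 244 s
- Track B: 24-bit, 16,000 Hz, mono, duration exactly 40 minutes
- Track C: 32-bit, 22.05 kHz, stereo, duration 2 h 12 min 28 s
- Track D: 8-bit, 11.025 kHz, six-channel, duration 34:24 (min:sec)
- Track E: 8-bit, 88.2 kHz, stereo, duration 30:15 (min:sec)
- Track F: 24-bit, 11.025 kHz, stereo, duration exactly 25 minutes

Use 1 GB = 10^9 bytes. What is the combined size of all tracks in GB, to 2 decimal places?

Track A: 16,000 × 244 × 2 × 4 = 31,232,000 bytes.
Track B: exactly 40 minutes = 2,400 s; 16,000 × 2,400 × 3 × 1 = 115,200,000 bytes.
Track C: 2 h 12 min 28 s = 7,948 s; 22,050 × 7,948 × 4 × 2 = 1,402,027,200 bytes.
Track D: 34:24 (min:sec) = 2,064 s; 11,025 × 2,064 × 1 × 6 = 136,533,600 bytes.
Track E: 30:15 (min:sec) = 1,815 s; 88,200 × 1,815 × 1 × 2 = 320,166,000 bytes.
Track F: exactly 25 minutes = 1,500 s; 11,025 × 1,500 × 3 × 2 = 99,225,000 bytes.
Total = 2,104,383,800 bytes = 2.10 GB.

2.10 GB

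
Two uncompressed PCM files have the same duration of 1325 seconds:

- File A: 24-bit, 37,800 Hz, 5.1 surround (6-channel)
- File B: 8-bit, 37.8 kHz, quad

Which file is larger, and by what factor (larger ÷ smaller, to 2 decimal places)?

File A: 37,800 × 3 × 6 = 680,400 bytes/s.
File B: 37,800 × 1 × 4 = 151,200 bytes/s.
File A is larger; ratio = 901,530,000 / 200,340,000 = 4.50.

File A, by a factor of 4.50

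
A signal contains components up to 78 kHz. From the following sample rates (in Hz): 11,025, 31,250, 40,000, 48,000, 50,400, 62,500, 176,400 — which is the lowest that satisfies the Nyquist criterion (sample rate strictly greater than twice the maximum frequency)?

Need sample rate > 2 × 78,000 = 156,000 Hz.
Lowest listed rate above 156,000 Hz is 176,400 Hz.

176,400 Hz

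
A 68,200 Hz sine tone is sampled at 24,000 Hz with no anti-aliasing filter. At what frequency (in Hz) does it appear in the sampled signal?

3,800 Hz

Nyquist = 24,000/2 = 12,000 Hz; 68,200 Hz exceeds it.
Alias = |68,200 − 3×24,000| = |68,200 − 72,000| = 3,800 Hz.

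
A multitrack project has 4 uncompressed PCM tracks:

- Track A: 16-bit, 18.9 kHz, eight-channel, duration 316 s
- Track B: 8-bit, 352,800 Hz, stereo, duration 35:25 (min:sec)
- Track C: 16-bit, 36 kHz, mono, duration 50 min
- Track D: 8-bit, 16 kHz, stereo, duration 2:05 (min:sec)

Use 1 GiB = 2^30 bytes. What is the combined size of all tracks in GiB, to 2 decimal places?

Track A: 18,900 × 316 × 2 × 8 = 95,558,400 bytes.
Track B: 35:25 (min:sec) = 2,125 s; 352,800 × 2,125 × 1 × 2 = 1,499,400,000 bytes.
Track C: 50 min = 3,000 s; 36,000 × 3,000 × 2 × 1 = 216,000,000 bytes.
Track D: 2:05 (min:sec) = 125 s; 16,000 × 125 × 1 × 2 = 4,000,000 bytes.
Total = 1,814,958,400 bytes = 1.69 GiB.

1.69 GiB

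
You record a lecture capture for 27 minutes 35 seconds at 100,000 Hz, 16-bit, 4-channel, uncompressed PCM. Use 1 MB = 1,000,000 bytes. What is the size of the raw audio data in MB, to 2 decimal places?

1324.00 MB

Duration = 27 minutes 35 seconds = 1,655 s.
Bytes = 100,000 samples/s × 1,655 s × 2 bytes/sample × 4 ch = 1,324,000,000 bytes.
1,324,000,000 / 1,000,000 = 1324.00 MB.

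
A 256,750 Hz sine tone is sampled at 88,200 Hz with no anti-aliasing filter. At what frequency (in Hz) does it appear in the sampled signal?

7,850 Hz

Nyquist = 88,200/2 = 44,100 Hz; 256,750 Hz exceeds it.
Alias = |256,750 − 3×88,200| = |256,750 − 264,600| = 7,850 Hz.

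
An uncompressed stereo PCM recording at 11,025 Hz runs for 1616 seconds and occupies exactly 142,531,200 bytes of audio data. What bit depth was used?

32 bits

Bytes per sample = 142,531,200 / (11,025 × 1,616 × 2) = 142,531,200 / 35,632,800 = 4.
Bit depth = 4 × 8 = 32 bits.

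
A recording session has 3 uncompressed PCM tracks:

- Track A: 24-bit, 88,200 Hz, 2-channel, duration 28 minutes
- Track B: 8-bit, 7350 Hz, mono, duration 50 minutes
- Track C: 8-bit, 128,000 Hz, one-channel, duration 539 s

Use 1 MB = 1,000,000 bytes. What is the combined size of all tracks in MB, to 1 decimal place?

980.1 MB

Track A: 28 minutes = 1,680 s; 88,200 × 1,680 × 3 × 2 = 889,056,000 bytes.
Track B: 50 minutes = 3,000 s; 7,350 × 3,000 × 1 × 1 = 22,050,000 bytes.
Track C: 128,000 × 539 × 1 × 1 = 68,992,000 bytes.
Total = 980,098,000 bytes = 980.1 MB.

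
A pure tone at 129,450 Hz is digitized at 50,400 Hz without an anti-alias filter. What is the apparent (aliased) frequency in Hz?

21,750 Hz

Nyquist = 50,400/2 = 25,200 Hz; 129,450 Hz exceeds it.
Alias = |129,450 − 3×50,400| = |129,450 − 151,200| = 21,750 Hz.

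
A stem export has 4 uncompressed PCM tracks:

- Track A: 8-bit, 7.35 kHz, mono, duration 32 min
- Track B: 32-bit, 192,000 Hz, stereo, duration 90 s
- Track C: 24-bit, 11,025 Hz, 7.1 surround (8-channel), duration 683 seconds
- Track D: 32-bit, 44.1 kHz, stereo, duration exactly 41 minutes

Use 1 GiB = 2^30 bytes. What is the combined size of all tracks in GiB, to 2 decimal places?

1.12 GiB

Track A: 32 min = 1,920 s; 7,350 × 1,920 × 1 × 1 = 14,112,000 bytes.
Track B: 192,000 × 90 × 4 × 2 = 138,240,000 bytes.
Track C: 11,025 × 683 × 3 × 8 = 180,721,800 bytes.
Track D: exactly 41 minutes = 2,460 s; 44,100 × 2,460 × 4 × 2 = 867,888,000 bytes.
Total = 1,200,961,800 bytes = 1.12 GiB.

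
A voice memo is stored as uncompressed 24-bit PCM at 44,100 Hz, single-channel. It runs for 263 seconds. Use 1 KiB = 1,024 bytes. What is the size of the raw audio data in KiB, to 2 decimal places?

33979.39 KiB

Bytes = 44,100 samples/s × 263 s × 3 bytes/sample × 1 ch = 34,794,900 bytes.
34,794,900 / 1,024 = 33979.39 KiB.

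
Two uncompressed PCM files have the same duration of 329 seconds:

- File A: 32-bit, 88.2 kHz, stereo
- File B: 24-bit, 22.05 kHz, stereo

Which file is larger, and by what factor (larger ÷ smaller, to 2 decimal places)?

File A, by a factor of 5.33

File A: 88,200 × 4 × 2 = 705,600 bytes/s.
File B: 22,050 × 3 × 2 = 132,300 bytes/s.
File A is larger; ratio = 232,142,400 / 43,526,700 = 5.33.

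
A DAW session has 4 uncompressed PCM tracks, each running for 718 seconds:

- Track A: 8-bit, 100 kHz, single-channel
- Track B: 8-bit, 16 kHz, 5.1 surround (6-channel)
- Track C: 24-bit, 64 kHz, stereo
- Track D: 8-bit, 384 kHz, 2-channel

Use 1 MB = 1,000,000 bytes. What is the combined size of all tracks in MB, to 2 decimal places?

967.86 MB

Track A: 100,000 × 718 × 1 × 1 = 71,800,000 bytes.
Track B: 16,000 × 718 × 1 × 6 = 68,928,000 bytes.
Track C: 64,000 × 718 × 3 × 2 = 275,712,000 bytes.
Track D: 384,000 × 718 × 1 × 2 = 551,424,000 bytes.
Total = 967,864,000 bytes = 967.86 MB.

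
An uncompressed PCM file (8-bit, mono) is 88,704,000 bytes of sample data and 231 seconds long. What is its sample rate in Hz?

Bytes = sample_rate × seconds × bytes_per_sample × channels.
sample_rate = 88,704,000 / (231 × 1 × 1) = 88,704,000 / 231 = 384,000 Hz.

384,000 Hz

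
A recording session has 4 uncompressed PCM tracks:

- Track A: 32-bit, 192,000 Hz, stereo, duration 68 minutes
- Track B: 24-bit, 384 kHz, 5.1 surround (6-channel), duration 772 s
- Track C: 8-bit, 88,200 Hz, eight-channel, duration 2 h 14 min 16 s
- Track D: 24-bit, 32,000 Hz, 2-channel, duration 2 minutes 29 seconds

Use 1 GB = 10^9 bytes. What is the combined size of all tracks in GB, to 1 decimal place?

17.3 GB

Track A: 68 minutes = 4,080 s; 192,000 × 4,080 × 4 × 2 = 6,266,880,000 bytes.
Track B: 384,000 × 772 × 3 × 6 = 5,336,064,000 bytes.
Track C: 2 h 14 min 16 s = 8,056 s; 88,200 × 8,056 × 1 × 8 = 5,684,313,600 bytes.
Track D: 2 minutes 29 seconds = 149 s; 32,000 × 149 × 3 × 2 = 28,608,000 bytes.
Total = 17,315,865,600 bytes = 17.3 GB.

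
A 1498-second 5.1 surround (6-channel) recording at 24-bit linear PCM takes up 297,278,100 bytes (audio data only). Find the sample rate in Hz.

11,025 Hz

Bytes = sample_rate × seconds × bytes_per_sample × channels.
sample_rate = 297,278,100 / (1,498 × 3 × 6) = 297,278,100 / 26,964 = 11,025 Hz.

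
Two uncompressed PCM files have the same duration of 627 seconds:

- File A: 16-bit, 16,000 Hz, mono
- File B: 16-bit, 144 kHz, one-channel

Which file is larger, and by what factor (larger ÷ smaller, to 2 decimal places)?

File A: 16,000 × 2 × 1 = 32,000 bytes/s.
File B: 144,000 × 2 × 1 = 288,000 bytes/s.
File B is larger; ratio = 180,576,000 / 20,064,000 = 9.00.

File B, by a factor of 9.00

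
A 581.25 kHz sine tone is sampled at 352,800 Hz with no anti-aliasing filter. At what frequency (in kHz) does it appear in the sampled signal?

Nyquist = 352,800/2 = 176,400 Hz; 581,250 Hz exceeds it.
Alias = |581,250 − 2×352,800| = |581,250 − 705,600| = 124,350 Hz = 124.35 kHz.

124.35 kHz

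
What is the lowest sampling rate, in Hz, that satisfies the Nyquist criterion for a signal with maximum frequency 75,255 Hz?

150,510 Hz

Minimum sample rate = 2 × 75,255 Hz = 150,510 Hz.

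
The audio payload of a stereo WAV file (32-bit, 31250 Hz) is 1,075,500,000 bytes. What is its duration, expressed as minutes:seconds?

71:42

Byte rate = 31,250 × 4 × 2 = 250,000 bytes/s.
Duration = 1,075,500,000 / 250,000 = 4,302 s.
4,302 s = 71:42.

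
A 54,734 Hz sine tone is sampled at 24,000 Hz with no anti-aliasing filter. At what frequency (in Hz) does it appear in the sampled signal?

Nyquist = 24,000/2 = 12,000 Hz; 54,734 Hz exceeds it.
Alias = |54,734 − 2×24,000| = |54,734 − 48,000| = 6,734 Hz.

6,734 Hz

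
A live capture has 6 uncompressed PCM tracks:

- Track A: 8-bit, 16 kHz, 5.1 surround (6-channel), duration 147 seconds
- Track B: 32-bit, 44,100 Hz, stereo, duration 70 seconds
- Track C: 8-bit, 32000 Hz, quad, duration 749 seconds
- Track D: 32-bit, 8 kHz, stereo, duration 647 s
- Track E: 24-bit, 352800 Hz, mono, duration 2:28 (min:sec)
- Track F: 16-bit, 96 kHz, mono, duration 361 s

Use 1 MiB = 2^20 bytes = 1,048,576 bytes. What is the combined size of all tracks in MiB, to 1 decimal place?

383.4 MiB

Track A: 16,000 × 147 × 1 × 6 = 14,112,000 bytes.
Track B: 44,100 × 70 × 4 × 2 = 24,696,000 bytes.
Track C: 32,000 × 749 × 1 × 4 = 95,872,000 bytes.
Track D: 8,000 × 647 × 4 × 2 = 41,408,000 bytes.
Track E: 2:28 (min:sec) = 148 s; 352,800 × 148 × 3 × 1 = 156,643,200 bytes.
Track F: 96,000 × 361 × 2 × 1 = 69,312,000 bytes.
Total = 402,043,200 bytes = 383.4 MiB.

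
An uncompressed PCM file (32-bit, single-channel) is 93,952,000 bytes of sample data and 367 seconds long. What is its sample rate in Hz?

Bytes = sample_rate × seconds × bytes_per_sample × channels.
sample_rate = 93,952,000 / (367 × 4 × 1) = 93,952,000 / 1,468 = 64,000 Hz.

64,000 Hz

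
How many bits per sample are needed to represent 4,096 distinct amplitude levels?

12 bits

log2(4,096) = 12.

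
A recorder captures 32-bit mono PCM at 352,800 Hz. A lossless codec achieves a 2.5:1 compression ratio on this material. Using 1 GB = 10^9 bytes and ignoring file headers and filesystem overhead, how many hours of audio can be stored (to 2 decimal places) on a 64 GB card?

31.49 hours

Uncompressed byte rate = 352,800 × 4 × 1 = 1,411,200 bytes/s.
After 2.5:1 compression, effective rate ≈ 564480 bytes/s.
Capacity = 64 × 1,000,000,000 = 64,000,000,000 bytes.
64,000,000,000 / effective rate ≈ 113378.68 s → 31.49 hours.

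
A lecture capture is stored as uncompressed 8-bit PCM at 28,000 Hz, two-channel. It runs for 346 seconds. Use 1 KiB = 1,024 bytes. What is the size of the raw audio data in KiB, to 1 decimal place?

Bytes = 28,000 samples/s × 346 s × 1 bytes/sample × 2 ch = 19,376,000 bytes.
19,376,000 / 1,024 = 18921.9 KiB.

18921.9 KiB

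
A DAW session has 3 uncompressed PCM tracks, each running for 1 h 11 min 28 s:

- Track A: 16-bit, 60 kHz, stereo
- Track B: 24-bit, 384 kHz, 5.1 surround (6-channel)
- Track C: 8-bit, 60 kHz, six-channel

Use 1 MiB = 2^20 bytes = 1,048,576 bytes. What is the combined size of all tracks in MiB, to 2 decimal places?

1 h 11 min 28 s = 4,288 s.
Track A: 60,000 × 4,288 × 2 × 2 = 1,029,120,000 bytes.
Track B: 384,000 × 4,288 × 3 × 6 = 29,638,656,000 bytes.
Track C: 60,000 × 4,288 × 1 × 6 = 1,543,680,000 bytes.
Total = 32,211,456,000 bytes = 30719.24 MiB.

30719.24 MiB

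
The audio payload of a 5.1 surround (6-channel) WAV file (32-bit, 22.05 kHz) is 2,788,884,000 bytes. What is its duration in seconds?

Byte rate = 22,050 × 4 × 6 = 529,200 bytes/s.
Duration = 2,788,884,000 / 529,200 = 5,270 s.

5,270 seconds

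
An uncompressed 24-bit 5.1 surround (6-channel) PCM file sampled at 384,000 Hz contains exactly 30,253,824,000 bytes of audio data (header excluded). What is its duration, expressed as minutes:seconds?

72:57

Byte rate = 384,000 × 3 × 6 = 6,912,000 bytes/s.
Duration = 30,253,824,000 / 6,912,000 = 4,377 s.
4,377 s = 72:57.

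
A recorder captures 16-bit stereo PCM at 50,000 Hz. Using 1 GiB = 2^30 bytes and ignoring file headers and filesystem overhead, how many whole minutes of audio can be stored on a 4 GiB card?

Uncompressed byte rate = 50,000 × 2 × 2 = 200,000 bytes/s.
Capacity = 4 × 1,073,741,824 = 4,294,967,296 bytes.
4,294,967,296 / 200,000 ≈ 21474.84 s → 357 minutes.

357 minutes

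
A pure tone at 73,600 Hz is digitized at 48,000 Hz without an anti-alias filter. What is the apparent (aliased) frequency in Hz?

22,400 Hz

Nyquist = 48,000/2 = 24,000 Hz; 73,600 Hz exceeds it.
Alias = |73,600 − 2×48,000| = |73,600 − 96,000| = 22,400 Hz.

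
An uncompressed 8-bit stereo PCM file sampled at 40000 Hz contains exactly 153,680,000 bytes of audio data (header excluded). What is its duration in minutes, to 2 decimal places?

Byte rate = 40,000 × 1 × 2 = 80,000 bytes/s.
Duration = 153,680,000 / 80,000 = 1,921 s.
1,921 s / 60 = 32.02 minutes.

32.02 minutes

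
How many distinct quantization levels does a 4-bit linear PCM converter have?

2^4 = 16.

16 levels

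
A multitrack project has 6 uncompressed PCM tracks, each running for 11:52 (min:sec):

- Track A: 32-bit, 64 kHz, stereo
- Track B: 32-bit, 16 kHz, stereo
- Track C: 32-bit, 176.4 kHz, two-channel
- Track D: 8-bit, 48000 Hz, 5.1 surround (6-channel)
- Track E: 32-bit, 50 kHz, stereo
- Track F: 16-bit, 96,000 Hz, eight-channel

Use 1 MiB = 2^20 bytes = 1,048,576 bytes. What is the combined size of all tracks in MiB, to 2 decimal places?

11:52 (min:sec) = 712 s.
Track A: 64,000 × 712 × 4 × 2 = 364,544,000 bytes.
Track B: 16,000 × 712 × 4 × 2 = 91,136,000 bytes.
Track C: 176,400 × 712 × 4 × 2 = 1,004,774,400 bytes.
Track D: 48,000 × 712 × 1 × 6 = 205,056,000 bytes.
Track E: 50,000 × 712 × 4 × 2 = 284,800,000 bytes.
Track F: 96,000 × 712 × 2 × 8 = 1,093,632,000 bytes.
Total = 3,043,942,400 bytes = 2902.93 MiB.

2902.93 MiB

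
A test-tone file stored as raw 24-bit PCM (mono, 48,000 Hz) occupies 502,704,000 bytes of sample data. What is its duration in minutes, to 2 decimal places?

Byte rate = 48,000 × 3 × 1 = 144,000 bytes/s.
Duration = 502,704,000 / 144,000 = 3,491 s.
3,491 s / 60 = 58.18 minutes.

58.18 minutes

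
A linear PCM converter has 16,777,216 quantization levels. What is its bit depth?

24 bits

log2(16,777,216) = 24.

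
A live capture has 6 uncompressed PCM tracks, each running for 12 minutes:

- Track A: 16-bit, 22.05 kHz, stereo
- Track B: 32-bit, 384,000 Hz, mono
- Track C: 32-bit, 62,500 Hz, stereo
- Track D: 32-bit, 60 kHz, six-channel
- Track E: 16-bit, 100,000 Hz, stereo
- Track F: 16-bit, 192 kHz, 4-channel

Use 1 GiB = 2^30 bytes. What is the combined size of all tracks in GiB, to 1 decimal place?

3.7 GiB

12 minutes = 720 s.
Track A: 22,050 × 720 × 2 × 2 = 63,504,000 bytes.
Track B: 384,000 × 720 × 4 × 1 = 1,105,920,000 bytes.
Track C: 62,500 × 720 × 4 × 2 = 360,000,000 bytes.
Track D: 60,000 × 720 × 4 × 6 = 1,036,800,000 bytes.
Track E: 100,000 × 720 × 2 × 2 = 288,000,000 bytes.
Track F: 192,000 × 720 × 2 × 4 = 1,105,920,000 bytes.
Total = 3,960,144,000 bytes = 3.7 GiB.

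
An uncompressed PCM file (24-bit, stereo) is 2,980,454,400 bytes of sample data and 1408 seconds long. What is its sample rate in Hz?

Bytes = sample_rate × seconds × bytes_per_sample × channels.
sample_rate = 2,980,454,400 / (1,408 × 3 × 2) = 2,980,454,400 / 8,448 = 352,800 Hz.

352,800 Hz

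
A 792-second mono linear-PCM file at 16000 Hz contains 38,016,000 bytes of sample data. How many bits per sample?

24 bits

Bytes per sample = 38,016,000 / (16,000 × 792 × 1) = 38,016,000 / 12,672,000 = 3.
Bit depth = 3 × 8 = 24 bits.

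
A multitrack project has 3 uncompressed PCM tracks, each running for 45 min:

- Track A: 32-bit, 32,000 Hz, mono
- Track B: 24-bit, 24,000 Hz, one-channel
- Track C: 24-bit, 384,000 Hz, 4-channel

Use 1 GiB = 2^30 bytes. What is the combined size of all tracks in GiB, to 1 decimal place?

45 min = 2,700 s.
Track A: 32,000 × 2,700 × 4 × 1 = 345,600,000 bytes.
Track B: 24,000 × 2,700 × 3 × 1 = 194,400,000 bytes.
Track C: 384,000 × 2,700 × 3 × 4 = 12,441,600,000 bytes.
Total = 12,981,600,000 bytes = 12.1 GiB.

12.1 GiB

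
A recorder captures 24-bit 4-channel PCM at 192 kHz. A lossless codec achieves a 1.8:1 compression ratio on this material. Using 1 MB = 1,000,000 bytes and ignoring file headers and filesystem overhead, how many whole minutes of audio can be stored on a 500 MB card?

Uncompressed byte rate = 192,000 × 3 × 4 = 2,304,000 bytes/s.
After 1.8:1 compression, effective rate ≈ 1280000 bytes/s.
Capacity = 500 × 1,000,000 = 500,000,000 bytes.
500,000,000 / effective rate ≈ 390.62 s → 6 minutes.

6 minutes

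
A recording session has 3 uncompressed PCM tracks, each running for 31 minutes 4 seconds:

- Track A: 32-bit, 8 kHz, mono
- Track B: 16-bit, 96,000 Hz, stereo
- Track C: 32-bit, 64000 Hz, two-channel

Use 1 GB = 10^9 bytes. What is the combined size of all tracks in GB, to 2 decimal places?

1.73 GB

31 minutes 4 seconds = 1,864 s.
Track A: 8,000 × 1,864 × 4 × 1 = 59,648,000 bytes.
Track B: 96,000 × 1,864 × 2 × 2 = 715,776,000 bytes.
Track C: 64,000 × 1,864 × 4 × 2 = 954,368,000 bytes.
Total = 1,729,792,000 bytes = 1.73 GB.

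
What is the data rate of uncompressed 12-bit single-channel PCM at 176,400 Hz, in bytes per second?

Bit rate = 176,400 × 12 × 1 = 2,116,800 bits/s.
2,116,800 / 8 = 264,600 bytes/s.

264,600 bytes/s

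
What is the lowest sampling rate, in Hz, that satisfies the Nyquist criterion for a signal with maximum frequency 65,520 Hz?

Minimum sample rate = 2 × 65,520 Hz = 131,040 Hz.

131,040 Hz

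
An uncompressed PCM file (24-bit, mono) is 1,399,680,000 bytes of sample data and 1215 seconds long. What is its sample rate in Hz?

384,000 Hz

Bytes = sample_rate × seconds × bytes_per_sample × channels.
sample_rate = 1,399,680,000 / (1,215 × 3 × 1) = 1,399,680,000 / 3,645 = 384,000 Hz.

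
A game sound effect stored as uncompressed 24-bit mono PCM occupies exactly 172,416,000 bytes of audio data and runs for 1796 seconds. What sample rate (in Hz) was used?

Bytes = sample_rate × seconds × bytes_per_sample × channels.
sample_rate = 172,416,000 / (1,796 × 3 × 1) = 172,416,000 / 5,388 = 32,000 Hz.

32,000 Hz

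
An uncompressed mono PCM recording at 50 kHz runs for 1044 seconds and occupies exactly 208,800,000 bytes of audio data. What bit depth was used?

Bytes per sample = 208,800,000 / (50,000 × 1,044 × 1) = 208,800,000 / 52,200,000 = 4.
Bit depth = 4 × 8 = 32 bits.

32 bits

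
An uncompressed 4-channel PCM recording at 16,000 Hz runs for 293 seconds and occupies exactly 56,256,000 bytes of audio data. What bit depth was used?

Bytes per sample = 56,256,000 / (16,000 × 293 × 4) = 56,256,000 / 18,752,000 = 3.
Bit depth = 3 × 8 = 24 bits.

24 bits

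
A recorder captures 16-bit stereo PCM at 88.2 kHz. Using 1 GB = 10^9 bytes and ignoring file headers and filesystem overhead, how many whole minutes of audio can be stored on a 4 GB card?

Uncompressed byte rate = 88,200 × 2 × 2 = 352,800 bytes/s.
Capacity = 4 × 1,000,000,000 = 4,000,000,000 bytes.
4,000,000,000 / 352,800 ≈ 11337.87 s → 188 minutes.

188 minutes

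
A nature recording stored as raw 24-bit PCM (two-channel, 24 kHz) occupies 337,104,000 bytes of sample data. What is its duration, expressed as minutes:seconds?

39:01

Byte rate = 24,000 × 3 × 2 = 144,000 bytes/s.
Duration = 337,104,000 / 144,000 = 2,341 s.
2,341 s = 39:01.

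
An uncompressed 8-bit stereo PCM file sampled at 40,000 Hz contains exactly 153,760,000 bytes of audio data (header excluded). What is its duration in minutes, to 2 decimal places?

Byte rate = 40,000 × 1 × 2 = 80,000 bytes/s.
Duration = 153,760,000 / 80,000 = 1,922 s.
1,922 s / 60 = 32.03 minutes.

32.03 minutes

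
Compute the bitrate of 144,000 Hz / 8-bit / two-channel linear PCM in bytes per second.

Bit rate = 144,000 × 8 × 2 = 2,304,000 bits/s.
2,304,000 / 8 = 288,000 bytes/s.

288,000 bytes/s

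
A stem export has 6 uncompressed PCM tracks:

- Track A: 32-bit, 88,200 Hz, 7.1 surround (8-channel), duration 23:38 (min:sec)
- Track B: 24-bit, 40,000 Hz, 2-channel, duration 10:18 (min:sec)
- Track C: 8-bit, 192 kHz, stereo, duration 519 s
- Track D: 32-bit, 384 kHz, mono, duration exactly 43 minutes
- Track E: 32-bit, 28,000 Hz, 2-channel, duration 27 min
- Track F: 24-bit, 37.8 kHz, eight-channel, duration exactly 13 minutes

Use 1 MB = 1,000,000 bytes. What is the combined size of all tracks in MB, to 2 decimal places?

Track A: 23:38 (min:sec) = 1,418 s; 88,200 × 1,418 × 4 × 8 = 4,002,163,200 bytes.
Track B: 10:18 (min:sec) = 618 s; 40,000 × 618 × 3 × 2 = 148,320,000 bytes.
Track C: 192,000 × 519 × 1 × 2 = 199,296,000 bytes.
Track D: exactly 43 minutes = 2,580 s; 384,000 × 2,580 × 4 × 1 = 3,962,880,000 bytes.
Track E: 27 min = 1,620 s; 28,000 × 1,620 × 4 × 2 = 362,880,000 bytes.
Track F: exactly 13 minutes = 780 s; 37,800 × 780 × 3 × 8 = 707,616,000 bytes.
Total = 9,383,155,200 bytes = 9383.16 MB.

9383.16 MB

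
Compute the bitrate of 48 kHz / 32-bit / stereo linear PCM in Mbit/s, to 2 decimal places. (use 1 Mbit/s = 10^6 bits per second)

3.07 Mbit/s

Bit rate = 48,000 × 32 × 2 = 3,072,000 bits/s.
= 3.07 Mbit/s.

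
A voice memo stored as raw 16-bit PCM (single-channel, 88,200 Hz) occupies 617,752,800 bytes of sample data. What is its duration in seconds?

3,502 seconds

Byte rate = 88,200 × 2 × 1 = 176,400 bytes/s.
Duration = 617,752,800 / 176,400 = 3,502 s.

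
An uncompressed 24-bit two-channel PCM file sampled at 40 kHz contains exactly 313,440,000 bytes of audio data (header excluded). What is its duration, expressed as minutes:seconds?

21:46

Byte rate = 40,000 × 3 × 2 = 240,000 bytes/s.
Duration = 313,440,000 / 240,000 = 1,306 s.
1,306 s = 21:46.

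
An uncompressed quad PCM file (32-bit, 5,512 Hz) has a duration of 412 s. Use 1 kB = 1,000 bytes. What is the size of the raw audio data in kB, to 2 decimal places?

36335.10 kB

Bytes = 5,512 samples/s × 412 s × 4 bytes/sample × 4 ch = 36,335,104 bytes.
36,335,104 / 1,000 = 36335.10 kB.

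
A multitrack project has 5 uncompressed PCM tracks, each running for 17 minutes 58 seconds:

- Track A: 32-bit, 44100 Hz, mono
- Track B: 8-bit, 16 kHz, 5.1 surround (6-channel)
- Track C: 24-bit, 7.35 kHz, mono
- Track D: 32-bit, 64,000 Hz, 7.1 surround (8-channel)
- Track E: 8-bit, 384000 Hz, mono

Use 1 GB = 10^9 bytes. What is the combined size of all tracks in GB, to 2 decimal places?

17 minutes 58 seconds = 1,078 s.
Track A: 44,100 × 1,078 × 4 × 1 = 190,159,200 bytes.
Track B: 16,000 × 1,078 × 1 × 6 = 103,488,000 bytes.
Track C: 7,350 × 1,078 × 3 × 1 = 23,769,900 bytes.
Track D: 64,000 × 1,078 × 4 × 8 = 2,207,744,000 bytes.
Track E: 384,000 × 1,078 × 1 × 1 = 413,952,000 bytes.
Total = 2,939,113,100 bytes = 2.94 GB.

2.94 GB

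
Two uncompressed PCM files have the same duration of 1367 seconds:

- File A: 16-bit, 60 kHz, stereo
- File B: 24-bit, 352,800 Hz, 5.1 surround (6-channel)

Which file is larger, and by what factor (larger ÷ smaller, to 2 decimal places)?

File B, by a factor of 26.46

File A: 60,000 × 2 × 2 = 240,000 bytes/s.
File B: 352,800 × 3 × 6 = 6,350,400 bytes/s.
File B is larger; ratio = 8,680,996,800 / 328,080,000 = 26.46.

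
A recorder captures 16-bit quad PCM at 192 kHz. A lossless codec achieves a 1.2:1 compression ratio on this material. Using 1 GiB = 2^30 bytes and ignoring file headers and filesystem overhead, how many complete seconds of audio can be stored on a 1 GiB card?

Uncompressed byte rate = 192,000 × 2 × 4 = 1,536,000 bytes/s.
After 1.2:1 compression, effective rate ≈ 1280000 bytes/s.
Capacity = 1 × 1,073,741,824 = 1,073,741,824 bytes.
1,073,741,824 / effective rate ≈ 838.86 s → 838 seconds.

838 seconds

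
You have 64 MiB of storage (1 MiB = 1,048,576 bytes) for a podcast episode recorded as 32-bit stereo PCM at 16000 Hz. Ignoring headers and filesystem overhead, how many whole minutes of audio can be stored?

8 minutes

Uncompressed byte rate = 16,000 × 4 × 2 = 128,000 bytes/s.
Capacity = 64 × 1,048,576 = 67,108,864 bytes.
67,108,864 / 128,000 ≈ 524.29 s → 8 minutes.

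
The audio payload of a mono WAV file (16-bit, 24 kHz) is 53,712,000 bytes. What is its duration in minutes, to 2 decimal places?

18.65 minutes

Byte rate = 24,000 × 2 × 1 = 48,000 bytes/s.
Duration = 53,712,000 / 48,000 = 1,119 s.
1,119 s / 60 = 18.65 minutes.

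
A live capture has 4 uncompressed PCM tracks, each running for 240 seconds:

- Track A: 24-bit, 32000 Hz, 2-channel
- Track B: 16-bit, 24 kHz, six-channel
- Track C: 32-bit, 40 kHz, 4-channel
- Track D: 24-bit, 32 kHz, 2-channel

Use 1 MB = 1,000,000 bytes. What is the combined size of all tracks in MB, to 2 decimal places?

314.88 MB

Track A: 32,000 × 240 × 3 × 2 = 46,080,000 bytes.
Track B: 24,000 × 240 × 2 × 6 = 69,120,000 bytes.
Track C: 40,000 × 240 × 4 × 4 = 153,600,000 bytes.
Track D: 32,000 × 240 × 3 × 2 = 46,080,000 bytes.
Total = 314,880,000 bytes = 314.88 MB.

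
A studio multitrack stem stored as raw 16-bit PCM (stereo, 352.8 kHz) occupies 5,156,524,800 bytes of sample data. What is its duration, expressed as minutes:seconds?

Byte rate = 352,800 × 2 × 2 = 1,411,200 bytes/s.
Duration = 5,156,524,800 / 1,411,200 = 3,654 s.
3,654 s = 60:54.

60:54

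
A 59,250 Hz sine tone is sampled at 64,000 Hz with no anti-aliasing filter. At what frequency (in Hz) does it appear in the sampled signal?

4,750 Hz

Nyquist = 64,000/2 = 32,000 Hz; 59,250 Hz exceeds it.
Alias = |59,250 − 1×64,000| = |59,250 − 64,000| = 4,750 Hz.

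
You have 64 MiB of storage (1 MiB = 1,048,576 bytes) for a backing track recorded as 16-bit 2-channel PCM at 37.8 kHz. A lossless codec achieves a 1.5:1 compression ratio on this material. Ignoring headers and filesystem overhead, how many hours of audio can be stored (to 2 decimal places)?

Uncompressed byte rate = 37,800 × 2 × 2 = 151,200 bytes/s.
After 1.5:1 compression, effective rate ≈ 100800 bytes/s.
Capacity = 64 × 1,048,576 = 67,108,864 bytes.
67,108,864 / effective rate ≈ 665.76 s → 0.18 hours.

0.18 hours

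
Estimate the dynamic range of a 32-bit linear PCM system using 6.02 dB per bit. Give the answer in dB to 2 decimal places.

32 × 6.02 = 192.64 dB.

192.64 dB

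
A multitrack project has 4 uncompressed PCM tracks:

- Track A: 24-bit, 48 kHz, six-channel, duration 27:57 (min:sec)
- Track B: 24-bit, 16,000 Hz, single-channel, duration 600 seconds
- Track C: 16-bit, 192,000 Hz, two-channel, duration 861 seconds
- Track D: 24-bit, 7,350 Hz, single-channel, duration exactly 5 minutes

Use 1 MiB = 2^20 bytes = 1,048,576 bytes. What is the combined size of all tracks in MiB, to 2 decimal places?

2046.20 MiB

Track A: 27:57 (min:sec) = 1,677 s; 48,000 × 1,677 × 3 × 6 = 1,448,928,000 bytes.
Track B: 16,000 × 600 × 3 × 1 = 28,800,000 bytes.
Track C: 192,000 × 861 × 2 × 2 = 661,248,000 bytes.
Track D: exactly 5 minutes = 300 s; 7,350 × 300 × 3 × 1 = 6,615,000 bytes.
Total = 2,145,591,000 bytes = 2046.20 MiB.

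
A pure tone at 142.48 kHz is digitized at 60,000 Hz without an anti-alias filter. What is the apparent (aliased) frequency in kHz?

22.48 kHz

Nyquist = 60,000/2 = 30,000 Hz; 142,480 Hz exceeds it.
Alias = |142,480 − 2×60,000| = |142,480 − 120,000| = 22,480 Hz = 22.48 kHz.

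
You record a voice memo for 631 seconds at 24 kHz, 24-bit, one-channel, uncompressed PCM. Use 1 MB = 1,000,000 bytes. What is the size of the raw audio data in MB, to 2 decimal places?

45.43 MB

Bytes = 24,000 samples/s × 631 s × 3 bytes/sample × 1 ch = 45,432,000 bytes.
45,432,000 / 1,000,000 = 45.43 MB.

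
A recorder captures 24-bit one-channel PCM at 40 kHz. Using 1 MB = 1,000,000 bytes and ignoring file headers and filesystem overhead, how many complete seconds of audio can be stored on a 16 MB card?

133 seconds

Uncompressed byte rate = 40,000 × 3 × 1 = 120,000 bytes/s.
Capacity = 16 × 1,000,000 = 16,000,000 bytes.
16,000,000 / 120,000 ≈ 133.33 s → 133 seconds.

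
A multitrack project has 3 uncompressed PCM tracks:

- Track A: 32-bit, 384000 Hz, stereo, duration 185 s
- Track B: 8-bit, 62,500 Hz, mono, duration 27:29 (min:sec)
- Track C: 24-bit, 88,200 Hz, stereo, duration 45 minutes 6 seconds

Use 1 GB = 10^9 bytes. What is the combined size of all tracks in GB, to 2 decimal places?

2.10 GB

Track A: 384,000 × 185 × 4 × 2 = 568,320,000 bytes.
Track B: 27:29 (min:sec) = 1,649 s; 62,500 × 1,649 × 1 × 1 = 103,062,500 bytes.
Track C: 45 minutes 6 seconds = 2,706 s; 88,200 × 2,706 × 3 × 2 = 1,432,015,200 bytes.
Total = 2,103,397,700 bytes = 2.10 GB.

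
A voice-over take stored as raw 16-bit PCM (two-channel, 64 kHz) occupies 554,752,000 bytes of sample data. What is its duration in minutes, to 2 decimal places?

36.12 minutes

Byte rate = 64,000 × 2 × 2 = 256,000 bytes/s.
Duration = 554,752,000 / 256,000 = 2,167 s.
2,167 s / 60 = 36.12 minutes.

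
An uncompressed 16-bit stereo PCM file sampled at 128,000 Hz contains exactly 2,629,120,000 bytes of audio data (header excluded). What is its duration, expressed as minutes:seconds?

Byte rate = 128,000 × 2 × 2 = 512,000 bytes/s.
Duration = 2,629,120,000 / 512,000 = 5,135 s.
5,135 s = 85:35.

85:35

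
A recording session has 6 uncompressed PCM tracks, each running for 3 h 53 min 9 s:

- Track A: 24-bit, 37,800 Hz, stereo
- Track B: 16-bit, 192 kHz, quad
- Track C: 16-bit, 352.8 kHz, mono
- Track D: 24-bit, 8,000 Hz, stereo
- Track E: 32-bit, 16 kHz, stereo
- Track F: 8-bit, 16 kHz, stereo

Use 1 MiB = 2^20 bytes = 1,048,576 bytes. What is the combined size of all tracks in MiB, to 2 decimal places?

35705.72 MiB

3 h 53 min 9 s = 13,989 s.
Track A: 37,800 × 13,989 × 3 × 2 = 3,172,705,200 bytes.
Track B: 192,000 × 13,989 × 2 × 4 = 21,487,104,000 bytes.
Track C: 352,800 × 13,989 × 2 × 1 = 9,870,638,400 bytes.
Track D: 8,000 × 13,989 × 3 × 2 = 671,472,000 bytes.
Track E: 16,000 × 13,989 × 4 × 2 = 1,790,592,000 bytes.
Track F: 16,000 × 13,989 × 1 × 2 = 447,648,000 bytes.
Total = 37,440,159,600 bytes = 35705.72 MiB.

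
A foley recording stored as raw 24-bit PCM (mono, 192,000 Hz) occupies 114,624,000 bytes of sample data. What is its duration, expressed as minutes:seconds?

Byte rate = 192,000 × 3 × 1 = 576,000 bytes/s.
Duration = 114,624,000 / 576,000 = 199 s.
199 s = 3:19.

3:19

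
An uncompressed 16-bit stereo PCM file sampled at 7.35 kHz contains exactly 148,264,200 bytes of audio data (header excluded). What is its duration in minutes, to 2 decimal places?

Byte rate = 7,350 × 2 × 2 = 29,400 bytes/s.
Duration = 148,264,200 / 29,400 = 5,043 s.
5,043 s / 60 = 84.05 minutes.

84.05 minutes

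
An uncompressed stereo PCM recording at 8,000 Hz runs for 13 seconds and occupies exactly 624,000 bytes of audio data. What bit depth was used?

Bytes per sample = 624,000 / (8,000 × 13 × 2) = 624,000 / 208,000 = 3.
Bit depth = 3 × 8 = 24 bits.

24 bits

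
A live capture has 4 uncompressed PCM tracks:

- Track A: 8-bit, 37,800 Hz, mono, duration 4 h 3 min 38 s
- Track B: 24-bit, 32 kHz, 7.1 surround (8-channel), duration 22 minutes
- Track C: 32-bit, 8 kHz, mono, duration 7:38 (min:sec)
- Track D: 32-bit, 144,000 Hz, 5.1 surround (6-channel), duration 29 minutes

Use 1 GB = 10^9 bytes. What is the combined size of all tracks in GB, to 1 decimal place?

7.6 GB

Track A: 4 h 3 min 38 s = 14,618 s; 37,800 × 14,618 × 1 × 1 = 552,560,400 bytes.
Track B: 22 minutes = 1,320 s; 32,000 × 1,320 × 3 × 8 = 1,013,760,000 bytes.
Track C: 7:38 (min:sec) = 458 s; 8,000 × 458 × 4 × 1 = 14,656,000 bytes.
Track D: 29 minutes = 1,740 s; 144,000 × 1,740 × 4 × 6 = 6,013,440,000 bytes.
Total = 7,594,416,400 bytes = 7.6 GB.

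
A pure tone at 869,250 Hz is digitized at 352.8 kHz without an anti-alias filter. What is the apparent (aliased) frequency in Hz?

163,650 Hz

Nyquist = 352,800/2 = 176,400 Hz; 869,250 Hz exceeds it.
Alias = |869,250 − 2×352,800| = |869,250 − 705,600| = 163,650 Hz.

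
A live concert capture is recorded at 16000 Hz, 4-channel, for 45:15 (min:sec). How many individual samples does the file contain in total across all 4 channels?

173,760,000 samples

45:15 (min:sec) = 2,715 s.
16,000 × 2,715 s × 4 ch = 173,760,000 samples.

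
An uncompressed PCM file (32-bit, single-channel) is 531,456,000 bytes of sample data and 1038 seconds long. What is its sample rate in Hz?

128,000 Hz

Bytes = sample_rate × seconds × bytes_per_sample × channels.
sample_rate = 531,456,000 / (1,038 × 4 × 1) = 531,456,000 / 4,152 = 128,000 Hz.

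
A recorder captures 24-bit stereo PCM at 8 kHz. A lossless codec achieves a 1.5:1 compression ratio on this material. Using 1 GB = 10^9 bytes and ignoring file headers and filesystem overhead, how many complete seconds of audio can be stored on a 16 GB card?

Uncompressed byte rate = 8,000 × 3 × 2 = 48,000 bytes/s.
After 1.5:1 compression, effective rate ≈ 32000 bytes/s.
Capacity = 16 × 1,000,000,000 = 16,000,000,000 bytes.
16,000,000,000 / effective rate ≈ 500000 s → 500,000 seconds.

500,000 seconds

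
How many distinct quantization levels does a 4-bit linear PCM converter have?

16 levels

2^4 = 16.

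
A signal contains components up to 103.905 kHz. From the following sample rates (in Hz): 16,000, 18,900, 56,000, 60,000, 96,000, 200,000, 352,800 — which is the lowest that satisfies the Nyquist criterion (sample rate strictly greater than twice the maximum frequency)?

352,800 Hz

Need sample rate > 2 × 103,905 = 207,810 Hz.
Lowest listed rate above 207,810 Hz is 352,800 Hz.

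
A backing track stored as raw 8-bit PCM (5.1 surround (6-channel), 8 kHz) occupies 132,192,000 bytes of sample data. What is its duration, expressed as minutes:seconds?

45:54

Byte rate = 8,000 × 1 × 6 = 48,000 bytes/s.
Duration = 132,192,000 / 48,000 = 2,754 s.
2,754 s = 45:54.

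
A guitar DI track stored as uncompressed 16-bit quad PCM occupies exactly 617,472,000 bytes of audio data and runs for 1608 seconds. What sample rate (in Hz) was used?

48,000 Hz

Bytes = sample_rate × seconds × bytes_per_sample × channels.
sample_rate = 617,472,000 / (1,608 × 2 × 4) = 617,472,000 / 12,864 = 48,000 Hz.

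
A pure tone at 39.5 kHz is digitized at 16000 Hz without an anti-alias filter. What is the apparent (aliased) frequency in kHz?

7.5 kHz

Nyquist = 16,000/2 = 8,000 Hz; 39,500 Hz exceeds it.
Alias = |39,500 − 2×16,000| = |39,500 − 32,000| = 7,500 Hz = 7.5 kHz.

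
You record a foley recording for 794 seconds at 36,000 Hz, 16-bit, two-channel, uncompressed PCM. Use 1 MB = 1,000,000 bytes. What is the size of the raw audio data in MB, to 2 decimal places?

114.34 MB

Bytes = 36,000 samples/s × 794 s × 2 bytes/sample × 2 ch = 114,336,000 bytes.
114,336,000 / 1,000,000 = 114.34 MB.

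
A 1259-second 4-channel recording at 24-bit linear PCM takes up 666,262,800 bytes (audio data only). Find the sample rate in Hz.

Bytes = sample_rate × seconds × bytes_per_sample × channels.
sample_rate = 666,262,800 / (1,259 × 3 × 4) = 666,262,800 / 15,108 = 44,100 Hz.

44,100 Hz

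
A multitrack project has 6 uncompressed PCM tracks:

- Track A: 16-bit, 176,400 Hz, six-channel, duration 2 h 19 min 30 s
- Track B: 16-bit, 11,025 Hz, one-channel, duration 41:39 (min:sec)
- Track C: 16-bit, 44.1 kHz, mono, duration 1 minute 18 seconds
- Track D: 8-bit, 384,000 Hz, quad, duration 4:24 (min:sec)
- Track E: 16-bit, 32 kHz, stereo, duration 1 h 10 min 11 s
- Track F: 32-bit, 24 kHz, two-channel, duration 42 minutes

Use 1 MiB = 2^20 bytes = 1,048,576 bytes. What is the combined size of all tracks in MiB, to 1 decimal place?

18318.1 MiB

Track A: 2 h 19 min 30 s = 8,370 s; 176,400 × 8,370 × 2 × 6 = 17,717,616,000 bytes.
Track B: 41:39 (min:sec) = 2,499 s; 11,025 × 2,499 × 2 × 1 = 55,102,950 bytes.
Track C: 1 minute 18 seconds = 78 s; 44,100 × 78 × 2 × 1 = 6,879,600 bytes.
Track D: 4:24 (min:sec) = 264 s; 384,000 × 264 × 1 × 4 = 405,504,000 bytes.
Track E: 1 h 10 min 11 s = 4,211 s; 32,000 × 4,211 × 2 × 2 = 539,008,000 bytes.
Track F: 42 minutes = 2,520 s; 24,000 × 2,520 × 4 × 2 = 483,840,000 bytes.
Total = 19,207,950,550 bytes = 18318.1 MiB.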